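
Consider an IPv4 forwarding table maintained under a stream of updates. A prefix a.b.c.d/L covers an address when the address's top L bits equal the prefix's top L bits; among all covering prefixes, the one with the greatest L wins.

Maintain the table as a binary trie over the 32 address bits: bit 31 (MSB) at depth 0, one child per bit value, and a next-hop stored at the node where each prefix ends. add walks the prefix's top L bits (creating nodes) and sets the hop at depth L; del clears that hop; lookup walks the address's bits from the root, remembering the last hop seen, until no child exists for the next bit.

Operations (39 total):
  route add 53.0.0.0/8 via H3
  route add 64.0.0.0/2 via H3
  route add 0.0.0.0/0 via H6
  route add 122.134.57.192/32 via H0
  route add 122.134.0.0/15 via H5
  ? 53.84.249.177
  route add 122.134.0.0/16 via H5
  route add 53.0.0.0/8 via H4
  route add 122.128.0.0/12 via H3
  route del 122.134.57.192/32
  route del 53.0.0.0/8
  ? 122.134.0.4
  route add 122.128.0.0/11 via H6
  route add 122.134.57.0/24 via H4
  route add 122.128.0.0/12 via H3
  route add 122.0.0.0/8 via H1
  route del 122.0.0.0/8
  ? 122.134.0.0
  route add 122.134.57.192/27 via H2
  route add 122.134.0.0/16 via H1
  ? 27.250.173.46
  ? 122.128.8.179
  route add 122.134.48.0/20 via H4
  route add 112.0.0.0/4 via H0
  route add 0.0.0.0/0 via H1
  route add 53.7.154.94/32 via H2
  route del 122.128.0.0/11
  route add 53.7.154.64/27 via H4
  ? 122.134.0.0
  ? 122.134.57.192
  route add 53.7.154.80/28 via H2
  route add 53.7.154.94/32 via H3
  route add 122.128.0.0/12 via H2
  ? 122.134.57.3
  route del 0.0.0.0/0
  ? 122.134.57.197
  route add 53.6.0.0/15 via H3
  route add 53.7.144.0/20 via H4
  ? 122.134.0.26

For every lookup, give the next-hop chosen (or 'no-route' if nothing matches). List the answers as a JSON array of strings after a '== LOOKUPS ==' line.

Trace:
  + 53.0.0.0/8 (H3) depth=8
  + 64.0.0.0/2 (H3) depth=2
  + 0.0.0.0/0 (H6) depth=0
  + 122.134.57.192/32 (H0) depth=32
  + 122.134.0.0/15 (H5) depth=15
  ? 53.84.249.177  path d0:H6→d1:-→d2:-→d3:-→d4:-→d5:-→d6:-→d7:-→d8:H3  best=H3
  + 122.134.0.0/16 (H5) depth=16
  + 53.0.0.0/8 (H4) depth=8
  + 122.128.0.0/12 (H3) depth=12
  del 122.134.57.192/32 (clear depth 32)
  del 53.0.0.0/8 (clear depth 8)
  ? 122.134.0.4  path d0:H6→d1:-→d2:H3→d3:-→d4:-→d5:-→d6:-→d7:-→d8:-→d9:-→d10:-→d11:-→d12:H3→d13:-→d14:-→d15:H5→d16:H5→d17:-→d18:-  best=H5
  + 122.128.0.0/11 (H6) depth=11
  + 122.134.57.0/24 (H4) depth=24
  + 122.128.0.0/12 (H3) depth=12
  + 122.0.0.0/8 (H1) depth=8
  del 122.0.0.0/8 (clear depth 8)
  ? 122.134.0.0  path d0:H6→d1:-→d2:H3→d3:-→d4:-→d5:-→d6:-→d7:-→d8:-→d9:-→d10:-→d11:H6→d12:H3→d13:-→d14:-→d15:H5→d16:H5→d17:-→d18:-  best=H5
  + 122.134.57.192/27 (H2) depth=27
  + 122.134.0.0/16 (H1) depth=16
  ? 27.250.173.46  path d0:H6→d1:-→d2:-  best=H6
  ? 122.128.8.179  path d0:H6→d1:-→d2:H3→d3:-→d4:-→d5:-→d6:-→d7:-→d8:-→d9:-→d10:-→d11:H6→d12:H3→d13:-  best=H3
  + 122.134.48.0/20 (H4) depth=20
  + 112.0.0.0/4 (H0) depth=4
  + 0.0.0.0/0 (H1) depth=0
  + 53.7.154.94/32 (H2) depth=32
  del 122.128.0.0/11 (clear depth 11)
  + 53.7.154.64/27 (H4) depth=27
  ? 122.134.0.0  path d0:H1→d1:-→d2:H3→d3:-→d4:H0→d5:-→d6:-→d7:-→d8:-→d9:-→d10:-→d11:-→d12:H3→d13:-→d14:-→d15:H5→d16:H1→d17:-→d18:-  best=H1
  ? 122.134.57.192  path d0:H1→d1:-→d2:H3→d3:-→d4:H0→d5:-→d6:-→d7:-→d8:-→d9:-→d10:-→d11:-→d12:H3→d13:-→d14:-→d15:H5→d16:H1→d17:-→d18:-→d19:-→d20:H4→d21:-→d22:-→d23:-→d24:H4→d25:-→d26:-→d27:H2→d28:-→d29:-→d30:-→d31:-→d32:-  best=H2
  + 53.7.154.80/28 (H2) depth=28
  + 53.7.154.94/32 (H3) depth=32
  + 122.128.0.0/12 (H2) depth=12
  ? 122.134.57.3  path d0:H1→d1:-→d2:H3→d3:-→d4:H0→d5:-→d6:-→d7:-→d8:-→d9:-→d10:-→d11:-→d12:H2→d13:-→d14:-→d15:H5→d16:H1→d17:-→d18:-→d19:-→d20:H4→d21:-→d22:-→d23:-→d24:H4  best=H4
  del 0.0.0.0/0 (clear depth 0)
  ? 122.134.57.197  path d0:-→d1:-→d2:H3→d3:-→d4:H0→d5:-→d6:-→d7:-→d8:-→d9:-→d10:-→d11:-→d12:H2→d13:-→d14:-→d15:H5→d16:H1→d17:-→d18:-→d19:-→d20:H4→d21:-→d22:-→d23:-→d24:H4→d25:-→d26:-→d27:H2→d28:-→d29:-  best=H2
  + 53.6.0.0/15 (H3) depth=15
  + 53.7.144.0/20 (H4) depth=20
  ? 122.134.0.26  path d0:-→d1:-→d2:H3→d3:-→d4:H0→d5:-→d6:-→d7:-→d8:-→d9:-→d10:-→d11:-→d12:H2→d13:-→d14:-→d15:H5→d16:H1→d17:-→d18:-  best=H1

== LOOKUPS ==
["H3","H5","H5","H6","H3","H1","H2","H4","H2","H1"]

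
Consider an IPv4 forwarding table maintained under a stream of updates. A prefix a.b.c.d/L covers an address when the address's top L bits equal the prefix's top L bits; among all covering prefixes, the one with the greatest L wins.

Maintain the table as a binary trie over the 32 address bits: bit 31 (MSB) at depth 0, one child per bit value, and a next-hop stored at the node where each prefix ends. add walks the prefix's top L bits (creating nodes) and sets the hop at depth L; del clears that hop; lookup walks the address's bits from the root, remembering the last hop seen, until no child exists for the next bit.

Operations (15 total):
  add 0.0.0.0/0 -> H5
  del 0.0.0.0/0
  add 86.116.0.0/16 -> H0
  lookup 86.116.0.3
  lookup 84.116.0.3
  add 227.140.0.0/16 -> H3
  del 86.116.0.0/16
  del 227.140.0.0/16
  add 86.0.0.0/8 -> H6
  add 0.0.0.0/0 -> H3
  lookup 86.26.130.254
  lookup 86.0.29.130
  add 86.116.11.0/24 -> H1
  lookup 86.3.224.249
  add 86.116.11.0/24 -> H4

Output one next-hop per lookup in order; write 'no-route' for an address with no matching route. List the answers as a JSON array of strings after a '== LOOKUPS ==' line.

Process each operation:
  + 0.0.0.0/0 (H5) depth=0
  del 0.0.0.0/0 (clear depth 0)
  + 86.116.0.0/16 (H0) depth=16
  Q 86.116.0.3: descend 0101011001110100 ; hops seen [H0] ; pick H0
  Q 84.116.0.3: descend 010101 ; hops seen [∅] ; pick no-route
  + 227.140.0.0/16 (H3) depth=16
  del 86.116.0.0/16 (clear depth 16)
  del 227.140.0.0/16 (clear depth 16)
  + 86.0.0.0/8 (H6) depth=8
  + 0.0.0.0/0 (H3) depth=0
  Q 86.26.130.254: descend 010101100 ; hops seen [H3,H6] ; pick H6
  Q 86.0.29.130: descend 010101100 ; hops seen [H3,H6] ; pick H6
  + 86.116.11.0/24 (H1) depth=24
  Q 86.3.224.249: descend 010101100 ; hops seen [H3,H6] ; pick H6
  + 86.116.11.0/24 (H4) depth=24

== LOOKUPS ==
["H0","no-route","H6","H6","H6"]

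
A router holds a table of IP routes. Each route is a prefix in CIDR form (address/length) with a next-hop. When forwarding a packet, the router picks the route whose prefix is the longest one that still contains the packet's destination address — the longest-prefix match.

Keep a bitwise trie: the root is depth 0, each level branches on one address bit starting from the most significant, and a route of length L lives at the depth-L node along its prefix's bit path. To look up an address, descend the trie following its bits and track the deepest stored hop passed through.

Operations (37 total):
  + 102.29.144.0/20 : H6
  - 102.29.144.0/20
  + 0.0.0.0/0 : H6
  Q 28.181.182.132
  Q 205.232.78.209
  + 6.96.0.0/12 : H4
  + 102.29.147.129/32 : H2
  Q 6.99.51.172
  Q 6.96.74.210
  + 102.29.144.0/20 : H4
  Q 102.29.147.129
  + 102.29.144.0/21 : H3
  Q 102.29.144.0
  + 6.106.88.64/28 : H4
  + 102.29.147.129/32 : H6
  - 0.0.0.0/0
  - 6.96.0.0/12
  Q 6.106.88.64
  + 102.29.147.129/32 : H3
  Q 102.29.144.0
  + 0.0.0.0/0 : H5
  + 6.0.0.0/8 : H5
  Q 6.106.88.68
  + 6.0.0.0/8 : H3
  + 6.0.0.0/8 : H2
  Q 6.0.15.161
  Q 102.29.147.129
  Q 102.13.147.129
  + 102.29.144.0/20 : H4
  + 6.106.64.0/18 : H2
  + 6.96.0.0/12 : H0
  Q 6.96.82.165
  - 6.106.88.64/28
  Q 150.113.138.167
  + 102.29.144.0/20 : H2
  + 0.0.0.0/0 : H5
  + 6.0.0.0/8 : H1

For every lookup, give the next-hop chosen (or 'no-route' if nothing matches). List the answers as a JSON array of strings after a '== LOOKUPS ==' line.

Trace:
  + 102.29.144.0/20 (H6) depth=20
  - 102.29.144.0/20 clear@20
  + 0.0.0.0/0 (H6) depth=0
  lookup 28.181.182.132: bits 0 walk d0:H6→d1:- -> H6
  lookup 205.232.78.209: bits ε walk d0:H6 -> H6
  + 6.96.0.0/12 (H4) depth=12
  + 102.29.147.129/32 (H2) depth=32
  lookup 6.99.51.172: bits 000001100110 walk d0:H6→d1:-→d2:-→d3:-→d4:-→d5:-→d6:-→d7:-→d8:-→d9:-→d10:-→d11:-→d12:H4 -> H4
  lookup 6.96.74.210: bits 000001100110 walk d0:H6→d1:-→d2:-→d3:-→d4:-→d5:-→d6:-→d7:-→d8:-→d9:-→d10:-→d11:-→d12:H4 -> H4
  + 102.29.144.0/20 (H4) depth=20
  lookup 102.29.147.129: bits 01100110000111011001001110000001 walk d0:H6→d1:-→d2:-→d3:-→d4:-→d5:-→d6:-→d7:-→d8:-→d9:-→d10:-→d11:-→d12:-→d13:-→d14:-→d15:-→d16:-→d17:-→d18:-→d19:-→d20:H4→d21:-→d22:-→d23:-→d24:-→d25:-→d26:-→d27:-→d28:-→d29:-→d30:-→d31:-→d32:H2 -> H2
  + 102.29.144.0/21 (H3) depth=21
  lookup 102.29.144.0: bits 0110011000011101100100 walk d0:H6→d1:-→d2:-→d3:-→d4:-→d5:-→d6:-→d7:-→d8:-→d9:-→d10:-→d11:-→d12:-→d13:-→d14:-→d15:-→d16:-→d17:-→d18:-→d19:-→d20:H4→d21:H3→d22:- -> H3
  + 6.106.88.64/28 (H4) depth=28
  + 102.29.147.129/32 (H6) depth=32
  - 0.0.0.0/0 clear@0
  - 6.96.0.0/12 clear@12
  lookup 6.106.88.64: bits 0000011001101010010110000100 walk d0:-→d1:-→d2:-→d3:-→d4:-→d5:-→d6:-→d7:-→d8:-→d9:-→d10:-→d11:-→d12:-→d13:-→d14:-→d15:-→d16:-→d17:-→d18:-→d19:-→d20:-→d21:-→d22:-→d23:-→d24:-→d25:-→d26:-→d27:-→d28:H4 -> H4
  + 102.29.147.129/32 (H3) depth=32
  lookup 102.29.144.0: bits 0110011000011101100100 walk d0:-→d1:-→d2:-→d3:-→d4:-→d5:-→d6:-→d7:-→d8:-→d9:-→d10:-→d11:-→d12:-→d13:-→d14:-→d15:-→d16:-→d17:-→d18:-→d19:-→d20:H4→d21:H3→d22:- -> H3
  + 0.0.0.0/0 (H5) depth=0
  + 6.0.0.0/8 (H5) depth=8
  lookup 6.106.88.68: bits 0000011001101010010110000100 walk d0:H5→d1:-→d2:-→d3:-→d4:-→d5:-→d6:-→d7:-→d8:H5→d9:-→d10:-→d11:-→d12:-→d13:-→d14:-→d15:-→d16:-→d17:-→d18:-→d19:-→d20:-→d21:-→d22:-→d23:-→d24:-→d25:-→d26:-→d27:-→d28:H4 -> H4
  + 6.0.0.0/8 (H3) depth=8
  + 6.0.0.0/8 (H2) depth=8
  lookup 6.0.15.161: bits 000001100 walk d0:H5→d1:-→d2:-→d3:-→d4:-→d5:-→d6:-→d7:-→d8:H2→d9:- -> H2
  lookup 102.29.147.129: bits 01100110000111011001001110000001 walk d0:H5→d1:-→d2:-→d3:-→d4:-→d5:-→d6:-→d7:-→d8:-→d9:-→d10:-→d11:-→d12:-→d13:-→d14:-→d15:-→d16:-→d17:-→d18:-→d19:-→d20:H4→d21:H3→d22:-→d23:-→d24:-→d25:-→d26:-→d27:-→d28:-→d29:-→d30:-→d31:-→d32:H3 -> H3
  lookup 102.13.147.129: bits 01100110000 walk d0:H5→d1:-→d2:-→d3:-→d4:-→d5:-→d6:-→d7:-→d8:-→d9:-→d10:-→d11:- -> H5
  + 102.29.144.0/20 (H4) depth=20
  + 6.106.64.0/18 (H2) depth=18
  + 6.96.0.0/12 (H0) depth=12
  lookup 6.96.82.165: bits 000001100110 walk d0:H5→d1:-→d2:-→d3:-→d4:-→d5:-→d6:-→d7:-→d8:H2→d9:-→d10:-→d11:-→d12:H0 -> H0
  - 6.106.88.64/28 clear@28
  lookup 150.113.138.167: bits ε walk d0:H5 -> H5
  + 102.29.144.0/20 (H2) depth=20
  + 0.0.0.0/0 (H5) depth=0
  + 6.0.0.0/8 (H1) depth=8

== LOOKUPS ==
["H6","H6","H4","H4","H2","H3","H4","H3","H4","H2","H3","H5","H0","H5"]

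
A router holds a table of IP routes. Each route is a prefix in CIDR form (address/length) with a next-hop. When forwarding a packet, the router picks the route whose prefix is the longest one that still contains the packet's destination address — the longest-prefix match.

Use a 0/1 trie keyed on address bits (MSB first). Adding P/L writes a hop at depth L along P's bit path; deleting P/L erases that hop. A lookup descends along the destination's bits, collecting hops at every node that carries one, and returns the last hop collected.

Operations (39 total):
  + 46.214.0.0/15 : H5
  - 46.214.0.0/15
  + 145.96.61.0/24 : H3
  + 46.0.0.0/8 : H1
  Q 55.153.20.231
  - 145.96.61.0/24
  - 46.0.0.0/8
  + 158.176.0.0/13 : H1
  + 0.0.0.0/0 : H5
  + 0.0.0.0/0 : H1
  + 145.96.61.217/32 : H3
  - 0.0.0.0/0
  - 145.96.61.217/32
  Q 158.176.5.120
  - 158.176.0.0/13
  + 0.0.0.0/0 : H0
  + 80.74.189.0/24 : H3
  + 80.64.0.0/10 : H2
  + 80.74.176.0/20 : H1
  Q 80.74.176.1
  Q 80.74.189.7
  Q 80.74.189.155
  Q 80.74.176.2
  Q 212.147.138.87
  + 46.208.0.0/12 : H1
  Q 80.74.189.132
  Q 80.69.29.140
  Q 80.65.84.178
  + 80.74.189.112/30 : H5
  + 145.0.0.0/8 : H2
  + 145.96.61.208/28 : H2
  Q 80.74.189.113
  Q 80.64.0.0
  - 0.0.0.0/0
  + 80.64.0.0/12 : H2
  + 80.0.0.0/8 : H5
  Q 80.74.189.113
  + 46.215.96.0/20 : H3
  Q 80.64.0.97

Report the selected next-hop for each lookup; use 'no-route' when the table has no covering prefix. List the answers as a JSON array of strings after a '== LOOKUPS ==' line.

Apply in order:
  + 46.214.0.0/15 (H5) depth=15
  del 46.214.0.0/15 (clear depth 15)
  + 145.96.61.0/24 (H3) depth=24
  + 46.0.0.0/8 (H1) depth=8
  ? 55.153.20.231  path d0:-→d1:-→d2:-→d3:-  best=no-route
  del 145.96.61.0/24 (clear depth 24)
  del 46.0.0.0/8 (clear depth 8)
  + 158.176.0.0/13 (H1) depth=13
  + 0.0.0.0/0 (H5) depth=0
  + 0.0.0.0/0 (H1) depth=0
  + 145.96.61.217/32 (H3) depth=32
  del 0.0.0.0/0 (clear depth 0)
  del 145.96.61.217/32 (clear depth 32)
  ? 158.176.5.120  path d0:-→d1:-→d2:-→d3:-→d4:-→d5:-→d6:-→d7:-→d8:-→d9:-→d10:-→d11:-→d12:-→d13:H1  best=H1
  del 158.176.0.0/13 (clear depth 13)
  + 0.0.0.0/0 (H0) depth=0
  + 80.74.189.0/24 (H3) depth=24
  + 80.64.0.0/10 (H2) depth=10
  + 80.74.176.0/20 (H1) depth=20
  ? 80.74.176.1  path d0:H0→d1:-→d2:-→d3:-→d4:-→d5:-→d6:-→d7:-→d8:-→d9:-→d10:H2→d11:-→d12:-→d13:-→d14:-→d15:-→d16:-→d17:-→d18:-→d19:-→d20:H1  best=H1
  ? 80.74.189.7  path d0:H0→d1:-→d2:-→d3:-→d4:-→d5:-→d6:-→d7:-→d8:-→d9:-→d10:H2→d11:-→d12:-→d13:-→d14:-→d15:-→d16:-→d17:-→d18:-→d19:-→d20:H1→d21:-→d22:-→d23:-→d24:H3  best=H3
  ? 80.74.189.155  path d0:H0→d1:-→d2:-→d3:-→d4:-→d5:-→d6:-→d7:-→d8:-→d9:-→d10:H2→d11:-→d12:-→d13:-→d14:-→d15:-→d16:-→d17:-→d18:-→d19:-→d20:H1→d21:-→d22:-→d23:-→d24:H3  best=H3
  ? 80.74.176.2  path d0:H0→d1:-→d2:-→d3:-→d4:-→d5:-→d6:-→d7:-→d8:-→d9:-→d10:H2→d11:-→d12:-→d13:-→d14:-→d15:-→d16:-→d17:-→d18:-→d19:-→d20:H1  best=H1
  ? 212.147.138.87  path d0:H0→d1:-  best=H0
  + 46.208.0.0/12 (H1) depth=12
  ? 80.74.189.132  path d0:H0→d1:-→d2:-→d3:-→d4:-→d5:-→d6:-→d7:-→d8:-→d9:-→d10:H2→d11:-→d12:-→d13:-→d14:-→d15:-→d16:-→d17:-→d18:-→d19:-→d20:H1→d21:-→d22:-→d23:-→d24:H3  best=H3
  ? 80.69.29.140  path d0:H0→d1:-→d2:-→d3:-→d4:-→d5:-→d6:-→d7:-→d8:-→d9:-→d10:H2→d11:-→d12:-  best=H2
  ? 80.65.84.178  path d0:H0→d1:-→d2:-→d3:-→d4:-→d5:-→d6:-→d7:-→d8:-→d9:-→d10:H2→d11:-→d12:-  best=H2
  + 80.74.189.112/30 (H5) depth=30
  + 145.0.0.0/8 (H2) depth=8
  + 145.96.61.208/28 (H2) depth=28
  ? 80.74.189.113  path d0:H0→d1:-→d2:-→d3:-→d4:-→d5:-→d6:-→d7:-→d8:-→d9:-→d10:H2→d11:-→d12:-→d13:-→d14:-→d15:-→d16:-→d17:-→d18:-→d19:-→d20:H1→d21:-→d22:-→d23:-→d24:H3→d25:-→d26:-→d27:-→d28:-→d29:-→d30:H5  best=H5
  ? 80.64.0.0  path d0:H0→d1:-→d2:-→d3:-→d4:-→d5:-→d6:-→d7:-→d8:-→d9:-→d10:H2→d11:-→d12:-  best=H2
  del 0.0.0.0/0 (clear depth 0)
  + 80.64.0.0/12 (H2) depth=12
  + 80.0.0.0/8 (H5) depth=8
  ? 80.74.189.113  path d0:-→d1:-→d2:-→d3:-→d4:-→d5:-→d6:-→d7:-→d8:H5→d9:-→d10:H2→d11:-→d12:H2→d13:-→d14:-→d15:-→d16:-→d17:-→d18:-→d19:-→d20:H1→d21:-→d22:-→d23:-→d24:H3→d25:-→d26:-→d27:-→d28:-→d29:-→d30:H5  best=H5
  + 46.215.96.0/20 (H3) depth=20
  ? 80.64.0.97  path d0:-→d1:-→d2:-→d3:-→d4:-→d5:-→d6:-→d7:-→d8:H5→d9:-→d10:H2→d11:-→d12:H2  best=H2

== LOOKUPS ==
["no-route","H1","H1","H3","H3","H1","H0","H3","H2","H2","H5","H2","H5","H2"]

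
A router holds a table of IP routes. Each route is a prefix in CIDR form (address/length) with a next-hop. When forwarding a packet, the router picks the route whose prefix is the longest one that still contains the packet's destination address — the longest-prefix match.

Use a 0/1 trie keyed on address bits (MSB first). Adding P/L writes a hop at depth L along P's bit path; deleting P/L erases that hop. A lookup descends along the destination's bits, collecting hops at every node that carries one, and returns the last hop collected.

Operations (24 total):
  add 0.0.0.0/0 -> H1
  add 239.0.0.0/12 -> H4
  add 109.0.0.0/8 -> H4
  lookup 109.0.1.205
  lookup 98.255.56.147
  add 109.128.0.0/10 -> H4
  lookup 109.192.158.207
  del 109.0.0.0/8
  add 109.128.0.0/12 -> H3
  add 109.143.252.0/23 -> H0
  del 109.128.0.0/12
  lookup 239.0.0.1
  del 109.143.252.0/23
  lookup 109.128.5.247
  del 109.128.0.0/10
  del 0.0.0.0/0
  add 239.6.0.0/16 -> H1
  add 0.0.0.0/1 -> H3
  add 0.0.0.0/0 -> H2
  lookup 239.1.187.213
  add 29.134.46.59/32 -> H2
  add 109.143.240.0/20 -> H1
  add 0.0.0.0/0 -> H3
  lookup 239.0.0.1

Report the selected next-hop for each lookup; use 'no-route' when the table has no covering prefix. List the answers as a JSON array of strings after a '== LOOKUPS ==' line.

Process each operation:
  add 0.0.0.0/0 -> H1 at depth 0
  add 239.0.0.0/12 -> H4 at depth 12
  add 109.0.0.0/8 -> H4 at depth 8
  ? 109.0.1.205  path d0:H1→d1:-→d2:-→d3:-→d4:-→d5:-→d6:-→d7:-→d8:H4  best=H4
  ? 98.255.56.147  path d0:H1→d1:-→d2:-→d3:-→d4:-  best=H1
  add 109.128.0.0/10 -> H4 at depth 10
  ? 109.192.158.207  path d0:H1→d1:-→d2:-→d3:-→d4:-→d5:-→d6:-→d7:-→d8:H4→d9:-  best=H4
  del 109.0.0.0/8 (clear depth 8)
  add 109.128.0.0/12 -> H3 at depth 12
  add 109.143.252.0/23 -> H0 at depth 23
  del 109.128.0.0/12 (clear depth 12)
  ? 239.0.0.1  path d0:H1→d1:-→d2:-→d3:-→d4:-→d5:-→d6:-→d7:-→d8:-→d9:-→d10:-→d11:-→d12:H4  best=H4
  del 109.143.252.0/23 (clear depth 23)
  ? 109.128.5.247  path d0:H1→d1:-→d2:-→d3:-→d4:-→d5:-→d6:-→d7:-→d8:-→d9:-→d10:H4→d11:-→d12:-  best=H4
  del 109.128.0.0/10 (clear depth 10)
  del 0.0.0.0/0 (clear depth 0)
  add 239.6.0.0/16 -> H1 at depth 16
  add 0.0.0.0/1 -> H3 at depth 1
  add 0.0.0.0/0 -> H2 at depth 0
  ? 239.1.187.213  path d0:H2→d1:-→d2:-→d3:-→d4:-→d5:-→d6:-→d7:-→d8:-→d9:-→d10:-→d11:-→d12:H4→d13:-  best=H4
  add 29.134.46.59/32 -> H2 at depth 32
  add 109.143.240.0/20 -> H1 at depth 20
  add 0.0.0.0/0 -> H3 at depth 0
  ? 239.0.0.1  path d0:H3→d1:-→d2:-→d3:-→d4:-→d5:-→d6:-→d7:-→d8:-→d9:-→d10:-→d11:-→d12:H4→d13:-  best=H4

== LOOKUPS ==
["H4","H1","H4","H4","H4","H4","H4"]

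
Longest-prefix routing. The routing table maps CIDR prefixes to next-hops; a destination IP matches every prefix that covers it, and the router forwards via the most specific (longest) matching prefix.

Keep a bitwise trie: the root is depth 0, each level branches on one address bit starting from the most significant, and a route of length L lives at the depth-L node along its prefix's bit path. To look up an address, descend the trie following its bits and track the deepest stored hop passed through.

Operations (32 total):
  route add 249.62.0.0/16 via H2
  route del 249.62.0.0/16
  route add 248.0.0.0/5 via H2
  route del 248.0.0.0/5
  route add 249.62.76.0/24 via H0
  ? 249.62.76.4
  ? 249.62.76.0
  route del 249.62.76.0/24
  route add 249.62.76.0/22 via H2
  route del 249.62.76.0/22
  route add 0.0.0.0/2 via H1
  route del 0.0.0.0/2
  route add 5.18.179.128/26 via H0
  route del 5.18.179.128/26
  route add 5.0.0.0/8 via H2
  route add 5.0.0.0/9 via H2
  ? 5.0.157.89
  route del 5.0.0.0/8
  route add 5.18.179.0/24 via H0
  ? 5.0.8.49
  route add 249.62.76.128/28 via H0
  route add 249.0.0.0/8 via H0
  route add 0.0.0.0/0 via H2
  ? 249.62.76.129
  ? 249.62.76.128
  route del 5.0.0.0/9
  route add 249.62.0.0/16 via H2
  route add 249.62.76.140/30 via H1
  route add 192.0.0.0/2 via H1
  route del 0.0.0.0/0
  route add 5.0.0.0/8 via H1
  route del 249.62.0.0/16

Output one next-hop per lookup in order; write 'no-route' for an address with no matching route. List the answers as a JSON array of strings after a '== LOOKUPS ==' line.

Apply in order:
  + 249.62.0.0/16 (H2) depth=16
  del 249.62.0.0/16 (clear depth 16)
  + 248.0.0.0/5 (H2) depth=5
  del 248.0.0.0/5 (clear depth 5)
  + 249.62.76.0/24 (H0) depth=24
  ? 249.62.76.4  path d0:-→d1:-→d2:-→d3:-→d4:-→d5:-→d6:-→d7:-→d8:-→d9:-→d10:-→d11:-→d12:-→d13:-→d14:-→d15:-→d16:-→d17:-→d18:-→d19:-→d20:-→d21:-→d22:-→d23:-→d24:H0  best=H0
  ? 249.62.76.0  path d0:-→d1:-→d2:-→d3:-→d4:-→d5:-→d6:-→d7:-→d8:-→d9:-→d10:-→d11:-→d12:-→d13:-→d14:-→d15:-→d16:-→d17:-→d18:-→d19:-→d20:-→d21:-→d22:-→d23:-→d24:H0  best=H0
  del 249.62.76.0/24 (clear depth 24)
  + 249.62.76.0/22 (H2) depth=22
  del 249.62.76.0/22 (clear depth 22)
  + 0.0.0.0/2 (H1) depth=2
  del 0.0.0.0/2 (clear depth 2)
  + 5.18.179.128/26 (H0) depth=26
  del 5.18.179.128/26 (clear depth 26)
  + 5.0.0.0/8 (H2) depth=8
  + 5.0.0.0/9 (H2) depth=9
  ? 5.0.157.89  path d0:-→d1:-→d2:-→d3:-→d4:-→d5:-→d6:-→d7:-→d8:H2→d9:H2→d10:-→d11:-  best=H2
  del 5.0.0.0/8 (clear depth 8)
  + 5.18.179.0/24 (H0) depth=24
  ? 5.0.8.49  path d0:-→d1:-→d2:-→d3:-→d4:-→d5:-→d6:-→d7:-→d8:-→d9:H2→d10:-→d11:-  best=H2
  + 249.62.76.128/28 (H0) depth=28
  + 249.0.0.0/8 (H0) depth=8
  + 0.0.0.0/0 (H2) depth=0
  ? 249.62.76.129  path d0:H2→d1:-→d2:-→d3:-→d4:-→d5:-→d6:-→d7:-→d8:H0→d9:-→d10:-→d11:-→d12:-→d13:-→d14:-→d15:-→d16:-→d17:-→d18:-→d19:-→d20:-→d21:-→d22:-→d23:-→d24:-→d25:-→d26:-→d27:-→d28:H0  best=H0
  ? 249.62.76.128  path d0:H2→d1:-→d2:-→d3:-→d4:-→d5:-→d6:-→d7:-→d8:H0→d9:-→d10:-→d11:-→d12:-→d13:-→d14:-→d15:-→d16:-→d17:-→d18:-→d19:-→d20:-→d21:-→d22:-→d23:-→d24:-→d25:-→d26:-→d27:-→d28:H0  best=H0
  del 5.0.0.0/9 (clear depth 9)
  + 249.62.0.0/16 (H2) depth=16
  + 249.62.76.140/30 (H1) depth=30
  + 192.0.0.0/2 (H1) depth=2
  del 0.0.0.0/0 (clear depth 0)
  + 5.0.0.0/8 (H1) depth=8
  del 249.62.0.0/16 (clear depth 16)

== LOOKUPS ==
["H0","H0","H2","H2","H0","H0"]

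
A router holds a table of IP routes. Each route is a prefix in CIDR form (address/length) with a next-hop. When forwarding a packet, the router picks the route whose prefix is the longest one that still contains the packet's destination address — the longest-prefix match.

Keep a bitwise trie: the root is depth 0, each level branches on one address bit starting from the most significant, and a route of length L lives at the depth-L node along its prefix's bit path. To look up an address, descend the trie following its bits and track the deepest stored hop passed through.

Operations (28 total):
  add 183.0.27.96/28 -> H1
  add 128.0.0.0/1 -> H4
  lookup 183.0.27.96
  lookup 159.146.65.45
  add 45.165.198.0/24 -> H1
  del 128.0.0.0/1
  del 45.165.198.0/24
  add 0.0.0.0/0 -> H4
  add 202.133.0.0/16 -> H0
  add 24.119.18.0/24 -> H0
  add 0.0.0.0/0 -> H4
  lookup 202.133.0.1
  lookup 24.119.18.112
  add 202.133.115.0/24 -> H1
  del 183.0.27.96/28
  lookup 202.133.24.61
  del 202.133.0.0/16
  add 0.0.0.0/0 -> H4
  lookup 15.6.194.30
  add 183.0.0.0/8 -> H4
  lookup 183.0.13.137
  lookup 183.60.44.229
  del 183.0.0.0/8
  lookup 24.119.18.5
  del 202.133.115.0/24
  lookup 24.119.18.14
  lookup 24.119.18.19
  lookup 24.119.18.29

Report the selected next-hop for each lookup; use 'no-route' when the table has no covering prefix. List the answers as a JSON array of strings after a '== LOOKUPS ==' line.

Process each operation:
  add 183.0.27.96/28 -> H1 at depth 28
  add 128.0.0.0/1 -> H4 at depth 1
  lookup 183.0.27.96: bits 1011011100000000000110110110 walk d0:-→d1:H4→d2:-→d3:-→d4:-→d5:-→d6:-→d7:-→d8:-→d9:-→d10:-→d11:-→d12:-→d13:-→d14:-→d15:-→d16:-→d17:-→d18:-→d19:-→d20:-→d21:-→d22:-→d23:-→d24:-→d25:-→d26:-→d27:-→d28:H1 -> H1
  lookup 159.146.65.45: bits 10 walk d0:-→d1:H4→d2:- -> H4
  add 45.165.198.0/24 -> H1 at depth 24
  del 128.0.0.0/1 (clear depth 1)
  del 45.165.198.0/24 (clear depth 24)
  add 0.0.0.0/0 -> H4 at depth 0
  add 202.133.0.0/16 -> H0 at depth 16
  add 24.119.18.0/24 -> H0 at depth 24
  add 0.0.0.0/0 -> H4 at depth 0
  lookup 202.133.0.1: bits 1100101010000101 walk d0:H4→d1:-→d2:-→d3:-→d4:-→d5:-→d6:-→d7:-→d8:-→d9:-→d10:-→d11:-→d12:-→d13:-→d14:-→d15:-→d16:H0 -> H0
  lookup 24.119.18.112: bits 000110000111011100010010 walk d0:H4→d1:-→d2:-→d3:-→d4:-→d5:-→d6:-→d7:-→d8:-→d9:-→d10:-→d11:-→d12:-→d13:-→d14:-→d15:-→d16:-→d17:-→d18:-→d19:-→d20:-→d21:-→d22:-→d23:-→d24:H0 -> H0
  add 202.133.115.0/24 -> H1 at depth 24
  del 183.0.27.96/28 (clear depth 28)
  lookup 202.133.24.61: bits 11001010100001010 walk d0:H4→d1:-→d2:-→d3:-→d4:-→d5:-→d6:-→d7:-→d8:-→d9:-→d10:-→d11:-→d12:-→d13:-→d14:-→d15:-→d16:H0→d17:- -> H0
  del 202.133.0.0/16 (clear depth 16)
  add 0.0.0.0/0 -> H4 at depth 0
  lookup 15.6.194.30: bits 000 walk d0:H4→d1:-→d2:-→d3:- -> H4
  add 183.0.0.0/8 -> H4 at depth 8
  lookup 183.0.13.137: bits 1011011100000000000 walk d0:H4→d1:-→d2:-→d3:-→d4:-→d5:-→d6:-→d7:-→d8:H4→d9:-→d10:-→d11:-→d12:-→d13:-→d14:-→d15:-→d16:-→d17:-→d18:-→d19:- -> H4
  lookup 183.60.44.229: bits 1011011100 walk d0:H4→d1:-→d2:-→d3:-→d4:-→d5:-→d6:-→d7:-→d8:H4→d9:-→d10:- -> H4
  del 183.0.0.0/8 (clear depth 8)
  lookup 24.119.18.5: bits 000110000111011100010010 walk d0:H4→d1:-→d2:-→d3:-→d4:-→d5:-→d6:-→d7:-→d8:-→d9:-→d10:-→d11:-→d12:-→d13:-→d14:-→d15:-→d16:-→d17:-→d18:-→d19:-→d20:-→d21:-→d22:-→d23:-→d24:H0 -> H0
  del 202.133.115.0/24 (clear depth 24)
  lookup 24.119.18.14: bits 000110000111011100010010 walk d0:H4→d1:-→d2:-→d3:-→d4:-→d5:-→d6:-→d7:-→d8:-→d9:-→d10:-→d11:-→d12:-→d13:-→d14:-→d15:-→d16:-→d17:-→d18:-→d19:-→d20:-→d21:-→d22:-→d23:-→d24:H0 -> H0
  lookup 24.119.18.19: bits 000110000111011100010010 walk d0:H4→d1:-→d2:-→d3:-→d4:-→d5:-→d6:-→d7:-→d8:-→d9:-→d10:-→d11:-→d12:-→d13:-→d14:-→d15:-→d16:-→d17:-→d18:-→d19:-→d20:-→d21:-→d22:-→d23:-→d24:H0 -> H0
  lookup 24.119.18.29: bits 000110000111011100010010 walk d0:H4→d1:-→d2:-→d3:-→d4:-→d5:-→d6:-→d7:-→d8:-→d9:-→d10:-→d11:-→d12:-→d13:-→d14:-→d15:-→d16:-→d17:-→d18:-→d19:-→d20:-→d21:-→d22:-→d23:-→d24:H0 -> H0

== LOOKUPS ==
["H1","H4","H0","H0","H0","H4","H4","H4","H0","H0","H0","H0"]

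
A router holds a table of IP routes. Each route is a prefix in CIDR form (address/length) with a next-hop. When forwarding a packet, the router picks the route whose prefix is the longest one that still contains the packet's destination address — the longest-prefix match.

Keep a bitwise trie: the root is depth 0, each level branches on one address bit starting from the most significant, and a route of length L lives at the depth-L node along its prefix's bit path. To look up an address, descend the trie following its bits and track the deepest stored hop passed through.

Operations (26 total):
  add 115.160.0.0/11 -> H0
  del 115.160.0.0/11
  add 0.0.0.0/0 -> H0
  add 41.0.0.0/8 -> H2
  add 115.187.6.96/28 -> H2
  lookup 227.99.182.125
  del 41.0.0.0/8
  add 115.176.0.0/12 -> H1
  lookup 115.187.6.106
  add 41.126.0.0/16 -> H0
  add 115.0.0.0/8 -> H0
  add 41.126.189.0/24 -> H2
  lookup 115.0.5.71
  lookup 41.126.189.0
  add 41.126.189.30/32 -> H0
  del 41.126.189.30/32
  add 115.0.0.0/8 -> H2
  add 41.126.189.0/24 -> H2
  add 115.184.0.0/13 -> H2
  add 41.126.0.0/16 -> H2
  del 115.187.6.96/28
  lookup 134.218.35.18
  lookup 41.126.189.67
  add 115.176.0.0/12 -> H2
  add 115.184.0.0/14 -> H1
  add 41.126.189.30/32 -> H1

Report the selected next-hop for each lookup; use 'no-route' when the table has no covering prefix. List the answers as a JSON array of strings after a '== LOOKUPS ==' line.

Apply in order:
  add 115.160.0.0/11 -> H0 at depth 11
  - 115.160.0.0/11 clear@11
  add 0.0.0.0/0 -> H0 at depth 0
  add 41.0.0.0/8 -> H2 at depth 8
  add 115.187.6.96/28 -> H2 at depth 28
  lookup 227.99.182.125: bits ε walk d0:H0 -> H0
  - 41.0.0.0/8 clear@8
  add 115.176.0.0/12 -> H1 at depth 12
  lookup 115.187.6.106: bits 0111001110111011000001100110 walk d0:H0→d1:-→d2:-→d3:-→d4:-→d5:-→d6:-→d7:-→d8:-→d9:-→d10:-→d11:-→d12:H1→d13:-→d14:-→d15:-→d16:-→d17:-→d18:-→d19:-→d20:-→d21:-→d22:-→d23:-→d24:-→d25:-→d26:-→d27:-→d28:H2 -> H2
  add 41.126.0.0/16 -> H0 at depth 16
  add 115.0.0.0/8 -> H0 at depth 8
  add 41.126.189.0/24 -> H2 at depth 24
  lookup 115.0.5.71: bits 01110011 walk d0:H0→d1:-→d2:-→d3:-→d4:-→d5:-→d6:-→d7:-→d8:H0 -> H0
  lookup 41.126.189.0: bits 001010010111111010111101 walk d0:H0→d1:-→d2:-→d3:-→d4:-→d5:-→d6:-→d7:-→d8:-→d9:-→d10:-→d11:-→d12:-→d13:-→d14:-→d15:-→d16:H0→d17:-→d18:-→d19:-→d20:-→d21:-→d22:-→d23:-→d24:H2 -> H2
  add 41.126.189.30/32 -> H0 at depth 32
  - 41.126.189.30/32 clear@32
  add 115.0.0.0/8 -> H2 at depth 8
  add 41.126.189.0/24 -> H2 at depth 24
  add 115.184.0.0/13 -> H2 at depth 13
  add 41.126.0.0/16 -> H2 at depth 16
  - 115.187.6.96/28 clear@28
  lookup 134.218.35.18: bits ε walk d0:H0 -> H0
  lookup 41.126.189.67: bits 0010100101111110101111010 walk d0:H0→d1:-→d2:-→d3:-→d4:-→d5:-→d6:-→d7:-→d8:-→d9:-→d10:-→d11:-→d12:-→d13:-→d14:-→d15:-→d16:H2→d17:-→d18:-→d19:-→d20:-→d21:-→d22:-→d23:-→d24:H2→d25:- -> H2
  add 115.176.0.0/12 -> H2 at depth 12
  add 115.184.0.0/14 -> H1 at depth 14
  add 41.126.189.30/32 -> H1 at depth 32

== LOOKUPS ==
["H0","H2","H0","H2","H0","H2"]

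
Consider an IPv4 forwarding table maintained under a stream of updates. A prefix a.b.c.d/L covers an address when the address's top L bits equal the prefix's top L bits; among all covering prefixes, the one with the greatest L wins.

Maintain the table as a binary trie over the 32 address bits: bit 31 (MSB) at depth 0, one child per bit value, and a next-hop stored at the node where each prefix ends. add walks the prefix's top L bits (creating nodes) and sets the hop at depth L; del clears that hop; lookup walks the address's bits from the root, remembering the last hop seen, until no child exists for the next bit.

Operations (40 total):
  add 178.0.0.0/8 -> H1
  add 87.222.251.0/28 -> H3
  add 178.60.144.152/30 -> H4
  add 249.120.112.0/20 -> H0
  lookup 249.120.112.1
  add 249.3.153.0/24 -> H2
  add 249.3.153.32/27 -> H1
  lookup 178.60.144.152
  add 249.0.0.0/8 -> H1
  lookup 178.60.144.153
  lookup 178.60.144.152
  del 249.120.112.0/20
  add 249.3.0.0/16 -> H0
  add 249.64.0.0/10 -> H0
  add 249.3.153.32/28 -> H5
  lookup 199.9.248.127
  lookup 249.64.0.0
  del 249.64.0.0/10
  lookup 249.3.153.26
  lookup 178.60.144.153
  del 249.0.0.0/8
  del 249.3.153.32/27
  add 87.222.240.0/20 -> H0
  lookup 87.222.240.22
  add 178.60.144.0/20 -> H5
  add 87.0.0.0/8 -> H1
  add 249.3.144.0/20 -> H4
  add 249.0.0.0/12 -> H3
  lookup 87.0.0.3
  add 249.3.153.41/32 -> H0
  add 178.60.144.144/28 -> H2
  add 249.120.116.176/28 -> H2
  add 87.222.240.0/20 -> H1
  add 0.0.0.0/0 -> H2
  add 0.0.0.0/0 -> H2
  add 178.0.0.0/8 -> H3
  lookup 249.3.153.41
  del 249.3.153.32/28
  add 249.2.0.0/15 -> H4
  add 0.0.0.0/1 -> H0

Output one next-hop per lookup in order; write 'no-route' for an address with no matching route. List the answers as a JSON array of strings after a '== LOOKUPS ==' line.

Trace:
  + 178.0.0.0/8 (H1) depth=8
  + 87.222.251.0/28 (H3) depth=28
  + 178.60.144.152/30 (H4) depth=30
  + 249.120.112.0/20 (H0) depth=20
  Q 249.120.112.1: descend 11111001011110000111 ; hops seen [H0] ; pick H0
  + 249.3.153.0/24 (H2) depth=24
  + 249.3.153.32/27 (H1) depth=27
  Q 178.60.144.152: descend 101100100011110010010000100110 ; hops seen [H1,H4] ; pick H4
  + 249.0.0.0/8 (H1) depth=8
  Q 178.60.144.153: descend 101100100011110010010000100110 ; hops seen [H1,H4] ; pick H4
  Q 178.60.144.152: descend 101100100011110010010000100110 ; hops seen [H1,H4] ; pick H4
  - 249.120.112.0/20 clear@20
  + 249.3.0.0/16 (H0) depth=16
  + 249.64.0.0/10 (H0) depth=10
  + 249.3.153.32/28 (H5) depth=28
  Q 199.9.248.127: descend 11 ; hops seen [∅] ; pick no-route
  Q 249.64.0.0: descend 1111100101 ; hops seen [H1,H0] ; pick H0
  - 249.64.0.0/10 clear@10
  Q 249.3.153.26: descend 11111001000000111001100100 ; hops seen [H1,H0,H2] ; pick H2
  Q 178.60.144.153: descend 101100100011110010010000100110 ; hops seen [H1,H4] ; pick H4
  - 249.0.0.0/8 clear@8
  - 249.3.153.32/27 clear@27
  + 87.222.240.0/20 (H0) depth=20
  Q 87.222.240.22: descend 01010111110111101111 ; hops seen [H0] ; pick H0
  + 178.60.144.0/20 (H5) depth=20
  + 87.0.0.0/8 (H1) depth=8
  + 249.3.144.0/20 (H4) depth=20
  + 249.0.0.0/12 (H3) depth=12
  Q 87.0.0.3: descend 01010111 ; hops seen [H1] ; pick H1
  + 249.3.153.41/32 (H0) depth=32
  + 178.60.144.144/28 (H2) depth=28
  + 249.120.116.176/28 (H2) depth=28
  + 87.222.240.0/20 (H1) depth=20
  + 0.0.0.0/0 (H2) depth=0
  + 0.0.0.0/0 (H2) depth=0
  + 178.0.0.0/8 (H3) depth=8
  Q 249.3.153.41: descend 11111001000000111001100100101001 ; hops seen [H2,H3,H0,H4,H2,H5,H0] ; pick H0
  - 249.3.153.32/28 clear@28
  + 249.2.0.0/15 (H4) depth=15
  + 0.0.0.0/1 (H0) depth=1

== LOOKUPS ==
["H0","H4","H4","H4","no-route","H0","H2","H4","H0","H1","H0"]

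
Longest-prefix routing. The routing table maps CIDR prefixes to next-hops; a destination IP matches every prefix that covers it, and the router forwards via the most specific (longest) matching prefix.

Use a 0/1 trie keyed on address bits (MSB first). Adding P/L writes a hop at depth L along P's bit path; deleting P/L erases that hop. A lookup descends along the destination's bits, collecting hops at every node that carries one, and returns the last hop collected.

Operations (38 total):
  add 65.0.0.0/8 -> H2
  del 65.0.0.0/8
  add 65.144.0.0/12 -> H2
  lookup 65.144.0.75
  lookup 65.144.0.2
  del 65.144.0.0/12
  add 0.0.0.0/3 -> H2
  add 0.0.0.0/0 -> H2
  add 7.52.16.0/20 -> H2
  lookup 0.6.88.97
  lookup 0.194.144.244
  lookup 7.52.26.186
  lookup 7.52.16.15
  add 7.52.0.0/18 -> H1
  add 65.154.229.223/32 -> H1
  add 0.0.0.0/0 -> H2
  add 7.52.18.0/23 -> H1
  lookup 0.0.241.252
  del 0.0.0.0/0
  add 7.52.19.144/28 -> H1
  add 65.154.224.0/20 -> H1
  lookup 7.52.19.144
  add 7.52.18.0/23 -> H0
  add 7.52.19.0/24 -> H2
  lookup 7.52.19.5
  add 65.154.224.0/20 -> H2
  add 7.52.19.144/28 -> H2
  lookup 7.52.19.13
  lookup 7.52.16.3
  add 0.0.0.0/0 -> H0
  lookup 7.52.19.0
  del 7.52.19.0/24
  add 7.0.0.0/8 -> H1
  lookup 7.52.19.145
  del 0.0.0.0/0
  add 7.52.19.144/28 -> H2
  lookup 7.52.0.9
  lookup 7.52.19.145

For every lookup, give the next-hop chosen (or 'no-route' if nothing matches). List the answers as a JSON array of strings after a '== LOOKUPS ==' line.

Trace:
  add 65.0.0.0/8 -> H2 at depth 8
  del 65.0.0.0/8 (clear depth 8)
  add 65.144.0.0/12 -> H2 at depth 12
  lookup 65.144.0.75: bits 010000011001 walk d0:-→d1:-→d2:-→d3:-→d4:-→d5:-→d6:-→d7:-→d8:-→d9:-→d10:-→d11:-→d12:H2 -> H2
  lookup 65.144.0.2: bits 010000011001 walk d0:-→d1:-→d2:-→d3:-→d4:-→d5:-→d6:-→d7:-→d8:-→d9:-→d10:-→d11:-→d12:H2 -> H2
  del 65.144.0.0/12 (clear depth 12)
  add 0.0.0.0/3 -> H2 at depth 3
  add 0.0.0.0/0 -> H2 at depth 0
  add 7.52.16.0/20 -> H2 at depth 20
  lookup 0.6.88.97: bits 00000 walk d0:H2→d1:-→d2:-→d3:H2→d4:-→d5:- -> H2
  lookup 0.194.144.244: bits 00000 walk d0:H2→d1:-→d2:-→d3:H2→d4:-→d5:- -> H2
  lookup 7.52.26.186: bits 00000111001101000001 walk d0:H2→d1:-→d2:-→d3:H2→d4:-→d5:-→d6:-→d7:-→d8:-→d9:-→d10:-→d11:-→d12:-→d13:-→d14:-→d15:-→d16:-→d17:-→d18:-→d19:-→d20:H2 -> H2
  lookup 7.52.16.15: bits 00000111001101000001 walk d0:H2→d1:-→d2:-→d3:H2→d4:-→d5:-→d6:-→d7:-→d8:-→d9:-→d10:-→d11:-→d12:-→d13:-→d14:-→d15:-→d16:-→d17:-→d18:-→d19:-→d20:H2 -> H2
  add 7.52.0.0/18 -> H1 at depth 18
  add 65.154.229.223/32 -> H1 at depth 32
  add 0.0.0.0/0 -> H2 at depth 0
  add 7.52.18.0/23 -> H1 at depth 23
  lookup 0.0.241.252: bits 00000 walk d0:H2→d1:-→d2:-→d3:H2→d4:-→d5:- -> H2
  del 0.0.0.0/0 (clear depth 0)
  add 7.52.19.144/28 -> H1 at depth 28
  add 65.154.224.0/20 -> H1 at depth 20
  lookup 7.52.19.144: bits 0000011100110100000100111001 walk d0:-→d1:-→d2:-→d3:H2→d4:-→d5:-→d6:-→d7:-→d8:-→d9:-→d10:-→d11:-→d12:-→d13:-→d14:-→d15:-→d16:-→d17:-→d18:H1→d19:-→d20:H2→d21:-→d22:-→d23:H1→d24:-→d25:-→d26:-→d27:-→d28:H1 -> H1
  add 7.52.18.0/23 -> H0 at depth 23
  add 7.52.19.0/24 -> H2 at depth 24
  lookup 7.52.19.5: bits 000001110011010000010011 walk d0:-→d1:-→d2:-→d3:H2→d4:-→d5:-→d6:-→d7:-→d8:-→d9:-→d10:-→d11:-→d12:-→d13:-→d14:-→d15:-→d16:-→d17:-→d18:H1→d19:-→d20:H2→d21:-→d22:-→d23:H0→d24:H2 -> H2
  add 65.154.224.0/20 -> H2 at depth 20
  add 7.52.19.144/28 -> H2 at depth 28
  lookup 7.52.19.13: bits 000001110011010000010011 walk d0:-→d1:-→d2:-→d3:H2→d4:-→d5:-→d6:-→d7:-→d8:-→d9:-→d10:-→d11:-→d12:-→d13:-→d14:-→d15:-→d16:-→d17:-→d18:H1→d19:-→d20:H2→d21:-→d22:-→d23:H0→d24:H2 -> H2
  lookup 7.52.16.3: bits 0000011100110100000100 walk d0:-→d1:-→d2:-→d3:H2→d4:-→d5:-→d6:-→d7:-→d8:-→d9:-→d10:-→d11:-→d12:-→d13:-→d14:-→d15:-→d16:-→d17:-→d18:H1→d19:-→d20:H2→d21:-→d22:- -> H2
  add 0.0.0.0/0 -> H0 at depth 0
  lookup 7.52.19.0: bits 000001110011010000010011 walk d0:H0→d1:-→d2:-→d3:H2→d4:-→d5:-→d6:-→d7:-→d8:-→d9:-→d10:-→d11:-→d12:-→d13:-→d14:-→d15:-→d16:-→d17:-→d18:H1→d19:-→d20:H2→d21:-→d22:-→d23:H0→d24:H2 -> H2
  del 7.52.19.0/24 (clear depth 24)
  add 7.0.0.0/8 -> H1 at depth 8
  lookup 7.52.19.145: bits 0000011100110100000100111001 walk d0:H0→d1:-→d2:-→d3:H2→d4:-→d5:-→d6:-→d7:-→d8:H1→d9:-→d10:-→d11:-→d12:-→d13:-→d14:-→d15:-→d16:-→d17:-→d18:H1→d19:-→d20:H2→d21:-→d22:-→d23:H0→d24:-→d25:-→d26:-→d27:-→d28:H2 -> H2
  del 0.0.0.0/0 (clear depth 0)
  add 7.52.19.144/28 -> H2 at depth 28
  lookup 7.52.0.9: bits 0000011100110100000 walk d0:-→d1:-→d2:-→d3:H2→d4:-→d5:-→d6:-→d7:-→d8:H1→d9:-→d10:-→d11:-→d12:-→d13:-→d14:-→d15:-→d16:-→d17:-→d18:H1→d19:- -> H1
  lookup 7.52.19.145: bits 0000011100110100000100111001 walk d0:-→d1:-→d2:-→d3:H2→d4:-→d5:-→d6:-→d7:-→d8:H1→d9:-→d10:-→d11:-→d12:-→d13:-→d14:-→d15:-→d16:-→d17:-→d18:H1→d19:-→d20:H2→d21:-→d22:-→d23:H0→d24:-→d25:-→d26:-→d27:-→d28:H2 -> H2

== LOOKUPS ==
["H2","H2","H2","H2","H2","H2","H2","H1","H2","H2","H2","H2","H2","H1","H2"]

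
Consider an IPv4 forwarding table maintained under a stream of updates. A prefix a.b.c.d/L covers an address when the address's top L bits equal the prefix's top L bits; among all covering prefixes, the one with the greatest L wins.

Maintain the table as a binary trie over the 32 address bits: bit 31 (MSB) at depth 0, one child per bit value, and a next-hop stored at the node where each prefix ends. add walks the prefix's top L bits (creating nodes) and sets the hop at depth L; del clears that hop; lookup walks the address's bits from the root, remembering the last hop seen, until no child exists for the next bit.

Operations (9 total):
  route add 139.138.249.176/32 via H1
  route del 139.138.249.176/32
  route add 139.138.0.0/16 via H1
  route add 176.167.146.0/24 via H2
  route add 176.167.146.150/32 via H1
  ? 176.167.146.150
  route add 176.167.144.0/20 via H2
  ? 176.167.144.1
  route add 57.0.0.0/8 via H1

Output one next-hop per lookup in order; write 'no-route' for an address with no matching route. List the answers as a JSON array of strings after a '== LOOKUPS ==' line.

Apply in order:
  + 139.138.249.176/32 (H1) depth=32
  - 139.138.249.176/32 clear@32
  + 139.138.0.0/16 (H1) depth=16
  + 176.167.146.0/24 (H2) depth=24
  + 176.167.146.150/32 (H1) depth=32
  Q 176.167.146.150: descend 10110000101001111001001010010110 ; hops seen [H2,H1] ; pick H1
  + 176.167.144.0/20 (H2) depth=20
  Q 176.167.144.1: descend 1011000010100111100100 ; hops seen [H2] ; pick H2
  + 57.0.0.0/8 (H1) depth=8

== LOOKUPS ==
["H1","H2"]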